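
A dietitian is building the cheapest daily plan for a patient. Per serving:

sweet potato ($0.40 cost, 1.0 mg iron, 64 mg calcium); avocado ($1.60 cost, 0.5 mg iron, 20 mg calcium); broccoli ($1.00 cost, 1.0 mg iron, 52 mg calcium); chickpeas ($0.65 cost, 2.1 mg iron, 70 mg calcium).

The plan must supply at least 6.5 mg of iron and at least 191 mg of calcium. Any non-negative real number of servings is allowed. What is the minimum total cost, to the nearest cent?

The cheapest plan sits at a corner of the feasible region — with two constraints it uses at most two foods.
sweet potato only: max(6.5/1.0, 191/64) = 6.5 servings → $2.60.
avocado only: max(6.5/0.5, 191/20) = 13 servings → $20.80.
broccoli only: max(6.5/1.0, 191/52) = 6.5 servings → $6.50.
chickpeas only: max(6.5/2.1, 191/70) = 3.095 servings → $2.01.
sweet potato + avocado: intersection lies outside the first quadrant.
sweet potato + broccoli: intersection lies outside the first quadrant.
sweet potato + chickpeas: the both-tight solution has a negative serving — not a feasible corner.
avocado + broccoli with both targets exact would need a negative amount; discard.
avocado + chickpeas: intersection lies outside the first quadrant.
broccoli + chickpeas with both targets exact would need a negative amount; discard.
The minimum over all feasible corners is $2.01.

$2.01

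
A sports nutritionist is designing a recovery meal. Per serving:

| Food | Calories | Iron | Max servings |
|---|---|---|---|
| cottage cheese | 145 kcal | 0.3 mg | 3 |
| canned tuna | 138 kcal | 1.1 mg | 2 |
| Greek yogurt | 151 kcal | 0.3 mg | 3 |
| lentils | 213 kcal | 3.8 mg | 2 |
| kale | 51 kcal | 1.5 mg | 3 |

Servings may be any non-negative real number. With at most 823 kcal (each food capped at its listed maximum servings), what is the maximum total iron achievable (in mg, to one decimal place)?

Iron per kcal: kale 0.02941, lentils 0.01784, canned tuna 0.007971, cottage cheese 0.002069, Greek yogurt 0.001987.
Take 3 servings of kale: uses 153 kcal, +4.5 mg iron (running total 4.5 mg).
Take 2 servings of lentils: uses 426 kcal, +7.6 mg iron (running total 12.1 mg).
Take 1.768 servings of canned tuna: uses 244 kcal, +1.9 mg iron (running total 14.0 mg).
Filling greedily by iron-per-kcal is optimal for one linear limit, giving 14.0 mg.

14.0 mg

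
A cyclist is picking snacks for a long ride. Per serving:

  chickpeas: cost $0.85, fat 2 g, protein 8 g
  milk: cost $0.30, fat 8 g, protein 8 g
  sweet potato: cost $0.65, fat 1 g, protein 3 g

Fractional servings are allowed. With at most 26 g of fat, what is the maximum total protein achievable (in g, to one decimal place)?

104.0 g

Protein per g fat: chickpeas 4, sweet potato 3, milk 1.
With no serving limits, spend the whole fat allowance on chickpeas: 26 g / 2 g × 8 g = 104.0 g.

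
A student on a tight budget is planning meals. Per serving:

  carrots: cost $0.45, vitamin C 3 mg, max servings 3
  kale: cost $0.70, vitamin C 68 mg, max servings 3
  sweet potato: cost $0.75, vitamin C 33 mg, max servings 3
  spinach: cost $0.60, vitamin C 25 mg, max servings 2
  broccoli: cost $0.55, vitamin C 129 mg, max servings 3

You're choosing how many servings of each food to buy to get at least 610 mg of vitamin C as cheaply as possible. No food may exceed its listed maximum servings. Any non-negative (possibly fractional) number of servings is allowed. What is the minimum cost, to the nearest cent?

Cost per mg of vitamin C: broccoli $0.0043, kale $0.0103, sweet potato $0.0227, spinach $0.0240, carrots $0.1500.
Take 3 servings of broccoli: +387.0 mg vitamin C for $1.65 (total $1.65, still need 223.0 mg).
Take 3 servings of kale: +204.0 mg vitamin C for $2.10 (total $3.75, still need 19.0 mg).
Take 0.5758 servings of sweet potato: +19.0 mg vitamin C for $0.43 (total $4.18, still need 0.0 mg).
Filling from the cheapest source first is optimal under one linear minimum: $4.18.

$4.18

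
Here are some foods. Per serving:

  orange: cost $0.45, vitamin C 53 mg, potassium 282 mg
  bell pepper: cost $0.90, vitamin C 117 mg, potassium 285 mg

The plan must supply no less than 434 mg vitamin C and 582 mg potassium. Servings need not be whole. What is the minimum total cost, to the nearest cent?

At the optimum either one food covers both requirements or two foods hit both targets exactly; no other combination can be cheaper.
orange only: max(434/53, 582/282) = 8.189 servings → $3.68.
bell pepper only: max(434/117, 582/285) = 3.709 servings → $3.34.
orange + bell pepper: intersection lies outside the first quadrant.
Cheapest feasible corner: $3.34.

$3.34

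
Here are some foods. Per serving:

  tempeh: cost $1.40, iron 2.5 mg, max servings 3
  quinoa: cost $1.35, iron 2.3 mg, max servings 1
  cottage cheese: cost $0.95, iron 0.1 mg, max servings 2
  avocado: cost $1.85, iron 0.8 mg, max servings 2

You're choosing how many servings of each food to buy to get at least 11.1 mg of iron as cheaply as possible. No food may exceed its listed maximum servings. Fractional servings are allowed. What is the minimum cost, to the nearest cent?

Cost per mg of iron: tempeh $0.5600, quinoa $0.5870, avocado $2.3125, cottage cheese $9.5000.
Take 3 servings of tempeh: +7.5 mg iron for $4.20 (total $4.20, still need 3.6 mg).
Take 1 serving of quinoa: +2.3 mg iron for $1.35 (total $5.55, still need 1.3 mg).
Take 1.625 servings of avocado: +1.3 mg iron for $3.01 (total $8.56, still need 0.0 mg).
Filling from the cheapest source first is optimal under one linear minimum: $8.56.

$8.56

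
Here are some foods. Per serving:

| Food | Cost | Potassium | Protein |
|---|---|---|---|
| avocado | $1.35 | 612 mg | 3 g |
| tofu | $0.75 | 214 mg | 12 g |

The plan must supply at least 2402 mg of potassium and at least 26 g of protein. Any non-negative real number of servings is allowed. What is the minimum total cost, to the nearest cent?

An LP optimum is at a vertex; with two nutrient constraints at most two foods are used. Check each candidate.
avocado only: max(2402/612, 26/3) = 8.667 servings → $11.70.
tofu only: max(2402/214, 26/12) = 11.22 servings → $8.42.
avocado + tofu with both tight: 3.471 servings and 1.299 servings → $5.66.
Cheapest feasible corner: $5.66.

$5.66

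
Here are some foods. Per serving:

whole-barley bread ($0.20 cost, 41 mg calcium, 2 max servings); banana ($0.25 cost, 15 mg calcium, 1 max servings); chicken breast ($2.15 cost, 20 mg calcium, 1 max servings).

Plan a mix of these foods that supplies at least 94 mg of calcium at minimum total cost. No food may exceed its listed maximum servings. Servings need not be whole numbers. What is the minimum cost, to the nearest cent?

Cost per mg of calcium: whole-barley bread $0.0049, banana $0.0167, chicken breast $0.1075.
Take 2 servings of whole-barley bread: +82.0 mg calcium for $0.40 (total $0.40, still need 12.0 mg).
Take 0.8 servings of banana: +12.0 mg calcium for $0.20 (total $0.60, still need 0.0 mg).
Filling from the cheapest source first is optimal under one linear minimum: $0.60.

$0.60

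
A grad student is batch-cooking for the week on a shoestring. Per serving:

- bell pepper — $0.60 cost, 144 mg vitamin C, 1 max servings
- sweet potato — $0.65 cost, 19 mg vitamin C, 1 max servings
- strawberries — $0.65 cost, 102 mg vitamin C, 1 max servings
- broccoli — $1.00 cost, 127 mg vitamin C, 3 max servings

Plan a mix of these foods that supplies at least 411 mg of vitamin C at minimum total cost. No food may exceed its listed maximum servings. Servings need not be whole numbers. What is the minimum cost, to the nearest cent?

Cost per mg of vitamin C: bell pepper $0.0042, strawberries $0.0064, broccoli $0.0079, sweet potato $0.0342.
Take 1 serving of bell pepper: +144.0 mg vitamin C for $0.60 (total $0.60, still need 267.0 mg).
Take 1 serving of strawberries: +102.0 mg vitamin C for $0.65 (total $1.25, still need 165.0 mg).
Take 1.299 servings of broccoli: +165.0 mg vitamin C for $1.30 (total $2.55, still need 0.0 mg).
Greedy by cheapest-per-mg is optimal for a single linear constraint, so the minimum cost is $2.55.

$2.55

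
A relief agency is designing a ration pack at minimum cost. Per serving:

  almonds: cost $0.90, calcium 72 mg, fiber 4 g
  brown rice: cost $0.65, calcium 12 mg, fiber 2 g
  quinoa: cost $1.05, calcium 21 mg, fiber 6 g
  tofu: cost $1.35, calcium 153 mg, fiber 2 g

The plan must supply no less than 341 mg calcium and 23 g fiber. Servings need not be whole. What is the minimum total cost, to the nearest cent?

The cheapest plan sits at a corner of the feasible region — with two constraints it uses at most two foods.
almonds only: max(341/72, 23/4) = 5.75 servings → $5.17.
brown rice only: max(341/12, 23/2) = 28.42 servings → $18.47.
quinoa only: max(341/21, 23/6) = 16.24 servings → $17.05.
tofu only: max(341/153, 23/2) = 11.5 servings → $15.53.
almonds + brown rice with both tight: 4.229 servings and 3.042 servings → $5.78.
almonds + quinoa with both tight: 4.491 servings and 0.8391 servings → $4.92.
almonds + tofu: the both-tight solution has a negative serving — not a feasible corner.
brown rice + quinoa: the both-tight solution has a negative serving — not a feasible corner.
brown rice + tofu with both tight: 10.06 servings and 1.44 servings → $8.48.
quinoa + tofu with both tight: 3.239 servings and 1.784 servings → $5.81.
Cheapest feasible corner: $4.92.

$4.92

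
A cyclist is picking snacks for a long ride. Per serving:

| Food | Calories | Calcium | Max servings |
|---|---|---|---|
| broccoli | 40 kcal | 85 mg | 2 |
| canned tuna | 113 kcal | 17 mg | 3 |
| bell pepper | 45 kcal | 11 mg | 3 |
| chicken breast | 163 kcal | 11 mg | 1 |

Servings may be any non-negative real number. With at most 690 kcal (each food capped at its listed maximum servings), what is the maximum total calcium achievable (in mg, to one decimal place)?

Calcium per kcal: broccoli 2.125, bell pepper 0.2444, canned tuna 0.1504, chicken breast 0.06748.
Take 2 servings of broccoli: uses 80 kcal, +170.0 mg calcium (running total 170.0 mg).
Take 3 servings of bell pepper: uses 135 kcal, +33.0 mg calcium (running total 203.0 mg).
Take 3 servings of canned tuna: uses 339 kcal, +51.0 mg calcium (running total 254.0 mg).
Take 0.8344 servings of chicken breast: uses 136 kcal, +9.2 mg calcium (running total 263.2 mg).
Filling greedily by calcium-per-kcal is optimal for one linear limit, giving 263.2 mg.

263.2 mg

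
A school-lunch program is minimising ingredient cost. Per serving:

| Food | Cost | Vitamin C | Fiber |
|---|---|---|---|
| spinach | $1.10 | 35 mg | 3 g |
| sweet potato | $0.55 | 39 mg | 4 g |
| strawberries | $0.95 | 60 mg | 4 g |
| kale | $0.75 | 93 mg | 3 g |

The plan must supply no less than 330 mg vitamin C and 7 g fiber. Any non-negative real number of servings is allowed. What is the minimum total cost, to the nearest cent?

$2.66

Check every corner: each single food scaled to meet both minima, and each pair solved so both constraints bind.
spinach only: max(330/35, 7/3) = 9.429 servings → $10.37.
sweet potato only: max(330/39, 7/4) = 8.462 servings → $4.65.
strawberries only: max(330/60, 7/4) = 5.5 servings → $5.22.
kale only: max(330/93, 7/3) = 3.548 servings → $2.66.
spinach + sweet potato with both targets exact would need a negative amount; discard.
spinach + strawberries: the both-tight solution has a negative serving — not a feasible corner.
spinach + kale: intersection lies outside the first quadrant.
sweet potato + strawberries: the both-tight solution has a negative serving — not a feasible corner.
sweet potato + kale: intersection lies outside the first quadrant.
strawberries + kale with both targets exact would need a negative amount; discard.
So the least-cost plan costs $2.66.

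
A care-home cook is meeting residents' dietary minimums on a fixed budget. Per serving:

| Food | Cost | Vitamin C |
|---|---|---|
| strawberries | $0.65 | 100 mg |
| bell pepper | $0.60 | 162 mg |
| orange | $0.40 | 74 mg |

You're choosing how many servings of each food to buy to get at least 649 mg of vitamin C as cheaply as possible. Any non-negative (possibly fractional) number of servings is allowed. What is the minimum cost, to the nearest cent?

Cost per mg of vitamin C: bell pepper $0.0037, orange $0.0054, strawberries $0.0065.
With no serving limits, use only bell pepper: 649 mg / 162 mg = 4.006 servings × $0.60 = $2.40.

$2.40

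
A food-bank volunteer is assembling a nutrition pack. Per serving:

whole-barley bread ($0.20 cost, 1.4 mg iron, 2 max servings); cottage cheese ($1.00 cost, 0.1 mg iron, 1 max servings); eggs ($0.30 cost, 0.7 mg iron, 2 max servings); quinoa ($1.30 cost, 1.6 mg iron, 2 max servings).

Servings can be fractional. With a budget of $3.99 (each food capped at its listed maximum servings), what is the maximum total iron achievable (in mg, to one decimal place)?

7.4 mg

Iron per dollar: whole-barley bread 7, eggs 2.333, quinoa 1.231, cottage cheese 0.1.
Take 2 servings of whole-barley bread: spends $0.40, +2.8 mg iron (running total 2.8 mg).
Take 2 servings of eggs: spends $0.60, +1.4 mg iron (running total 4.2 mg).
Take 2 servings of quinoa: spends $2.60, +3.2 mg iron (running total 7.4 mg).
Take 0.39 servings of cottage cheese: spends $0.39, +0.0 mg iron (running total 7.4 mg).
Filling greedily by iron-per-dollar is optimal for one linear limit, giving 7.4 mg.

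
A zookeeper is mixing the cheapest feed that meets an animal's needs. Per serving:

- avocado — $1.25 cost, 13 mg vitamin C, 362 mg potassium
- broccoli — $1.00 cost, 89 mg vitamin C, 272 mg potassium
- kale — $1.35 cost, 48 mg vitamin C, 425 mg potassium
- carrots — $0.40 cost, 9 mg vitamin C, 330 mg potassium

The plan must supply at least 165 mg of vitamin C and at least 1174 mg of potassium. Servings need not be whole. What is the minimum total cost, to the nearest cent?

avocado only: max(165/13, 1174/362) = 12.69 servings → $15.87.
broccoli only: max(165/89, 1174/272) = 4.316 servings → $4.32.
kale only: max(165/48, 1174/425) = 3.438 servings → $4.64.
carrots only: max(165/9, 1174/330) = 18.33 servings → $7.33.
avocado + broccoli with both tight: 2.078 servings and 1.55 servings → $4.15.
avocado + kale with both targets exact would need a negative amount; discard.
avocado + carrots: the both-tight solution has a negative serving — not a feasible corner.
broccoli + kale with both tight: 0.5561 servings and 2.406 servings → $3.80.
broccoli + carrots with both tight: 1.63 servings and 2.214 servings → $2.52.
kale + carrots: the both-tight solution has a negative serving — not a feasible corner.
Cheapest feasible corner: $2.52.

$2.52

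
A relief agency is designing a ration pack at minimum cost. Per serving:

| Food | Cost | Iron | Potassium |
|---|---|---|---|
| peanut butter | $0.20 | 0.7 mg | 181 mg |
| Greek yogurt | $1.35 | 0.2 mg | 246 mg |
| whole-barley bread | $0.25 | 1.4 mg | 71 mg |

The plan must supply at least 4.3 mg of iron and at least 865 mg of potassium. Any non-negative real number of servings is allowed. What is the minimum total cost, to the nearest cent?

$1.10

peanut butter only: max(4.3/0.7, 865/181) = 6.143 servings → $1.23.
Greek yogurt only: max(4.3/0.2, 865/246) = 21.5 servings → $29.02.
whole-barley bread only: max(4.3/1.4, 865/71) = 12.18 servings → $3.05.
peanut butter + Greek yogurt: intersection lies outside the first quadrant.
peanut butter + whole-barley bread with both tight: 4.446 servings and 0.8483 servings → $1.10.
Greek yogurt + whole-barley bread with both tight: 2.743 servings and 2.68 servings → $4.37.
So the least-cost plan costs $1.10.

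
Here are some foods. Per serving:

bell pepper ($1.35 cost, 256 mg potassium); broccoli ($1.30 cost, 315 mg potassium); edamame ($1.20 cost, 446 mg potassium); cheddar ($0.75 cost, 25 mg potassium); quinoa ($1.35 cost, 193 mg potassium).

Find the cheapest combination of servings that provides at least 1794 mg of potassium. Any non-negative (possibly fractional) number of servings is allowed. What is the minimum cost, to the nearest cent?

$4.83

Cost per mg of potassium: edamame $0.0027, broccoli $0.0041, bell pepper $0.0053, quinoa $0.0070, cheddar $0.0300.
With no serving limits, use only edamame: 1794 mg / 446 mg = 4.022 servings × $1.20 = $4.83.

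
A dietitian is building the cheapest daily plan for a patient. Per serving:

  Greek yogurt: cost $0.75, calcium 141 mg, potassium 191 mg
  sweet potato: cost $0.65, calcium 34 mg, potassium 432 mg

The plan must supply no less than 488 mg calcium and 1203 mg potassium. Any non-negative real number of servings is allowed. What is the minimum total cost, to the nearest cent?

$3.25

At the optimum either one food covers both requirements or two foods hit both targets exactly; no other combination can be cheaper.
Greek yogurt only: max(488/141, 1203/191) = 6.298 servings → $4.72.
sweet potato only: max(488/34, 1203/432) = 14.35 servings → $9.33.
Greek yogurt + sweet potato with both tight: 3.122 servings and 1.404 servings → $3.25.
So the least-cost plan costs $3.25.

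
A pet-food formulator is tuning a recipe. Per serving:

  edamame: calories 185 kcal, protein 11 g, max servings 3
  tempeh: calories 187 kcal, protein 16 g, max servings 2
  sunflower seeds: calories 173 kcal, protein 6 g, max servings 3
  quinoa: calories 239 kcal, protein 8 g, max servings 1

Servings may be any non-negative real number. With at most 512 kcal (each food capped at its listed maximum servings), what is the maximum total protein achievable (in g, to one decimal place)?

40.2 g

Protein per kcal: tempeh 0.08556, edamame 0.05946, sunflower seeds 0.03468, quinoa 0.03347.
Take 2 servings of tempeh: uses 374 kcal, +32.0 g protein (running total 32.0 g).
Take 0.7459 servings of edamame: uses 138 kcal, +8.2 g protein (running total 40.2 g).
Filling greedily by protein-per-kcal is optimal for one linear limit, giving 40.2 g.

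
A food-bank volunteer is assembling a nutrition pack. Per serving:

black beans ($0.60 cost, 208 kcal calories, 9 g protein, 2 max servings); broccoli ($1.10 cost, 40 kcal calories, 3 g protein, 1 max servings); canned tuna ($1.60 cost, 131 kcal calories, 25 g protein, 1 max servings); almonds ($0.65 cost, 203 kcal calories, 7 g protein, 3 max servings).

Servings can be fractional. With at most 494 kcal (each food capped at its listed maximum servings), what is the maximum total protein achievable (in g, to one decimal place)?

42.0 g

Protein per kcal: canned tuna 0.1908, broccoli 0.075, black beans 0.04327, almonds 0.03448.
Take 1 serving of canned tuna: uses 131 kcal, +25.0 g protein (running total 25.0 g).
Take 1 serving of broccoli: uses 40 kcal, +3.0 g protein (running total 28.0 g).
Take 1.553 servings of black beans: uses 323 kcal, +14.0 g protein (running total 42.0 g).
Greedy by best ratio exhausts the calories allowance optimally: 42.0 g.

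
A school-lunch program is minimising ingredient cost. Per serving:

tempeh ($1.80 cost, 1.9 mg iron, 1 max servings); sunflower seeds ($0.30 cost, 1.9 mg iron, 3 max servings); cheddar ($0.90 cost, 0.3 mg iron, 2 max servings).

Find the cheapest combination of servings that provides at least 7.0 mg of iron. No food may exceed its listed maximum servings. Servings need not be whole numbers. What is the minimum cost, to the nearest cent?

$2.13

Cost per mg of iron: sunflower seeds $0.1579, tempeh $0.9474, cheddar $3.0000.
Take 3 servings of sunflower seeds: +5.7 mg iron for $0.90 (total $0.90, still need 1.3 mg).
Take 0.6842 servings of tempeh: +1.3 mg iron for $1.23 (total $2.13, still need 0.0 mg).
Greedy by cheapest-per-mg is optimal for a single linear constraint, so the minimum cost is $2.13.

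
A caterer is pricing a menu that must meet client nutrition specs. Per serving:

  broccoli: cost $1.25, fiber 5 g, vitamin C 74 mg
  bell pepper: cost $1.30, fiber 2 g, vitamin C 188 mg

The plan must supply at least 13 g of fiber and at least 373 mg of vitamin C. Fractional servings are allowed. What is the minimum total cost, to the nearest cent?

$4.16

This is a tiny linear program; its minimum lies at a vertex of the feasible set. List the vertices and price them.
broccoli only: max(13/5, 373/74) = 5.041 servings → $6.30.
bell pepper only: max(13/2, 373/188) = 6.5 servings → $8.45.
broccoli + bell pepper with both tight: 2.144 servings and 1.14 servings → $4.16.
So the least-cost plan costs $4.16.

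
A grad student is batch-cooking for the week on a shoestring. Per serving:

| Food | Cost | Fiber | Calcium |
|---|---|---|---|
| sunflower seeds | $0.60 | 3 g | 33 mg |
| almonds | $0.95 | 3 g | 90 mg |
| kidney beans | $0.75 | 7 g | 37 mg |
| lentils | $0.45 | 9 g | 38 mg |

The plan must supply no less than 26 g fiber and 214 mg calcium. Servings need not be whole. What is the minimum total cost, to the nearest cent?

$2.38

This is a tiny linear program; its minimum lies at a vertex of the feasible set. List the vertices and price them.
sunflower seeds only: max(26/3, 214/33) = 8.667 servings → $5.20.
almonds only: max(26/3, 214/90) = 8.667 servings → $8.23.
kidney beans only: max(26/7, 214/37) = 5.784 servings → $4.34.
lentils only: max(26/9, 214/38) = 5.632 servings → $2.53.
sunflower seeds + almonds with both targets exact would need a negative amount; discard.
sunflower seeds + kidney beans with both tight: 4.467 servings and 1.8 servings → $4.03.
sunflower seeds + lentils with both tight: 5.126 servings and 1.18 servings → $3.61.
almonds + kidney beans with both tight: 1.033 servings and 3.272 servings → $3.43.
almonds + lentils with both tight: 1.348 servings and 2.44 servings → $2.38.
kidney beans + lentils with both targets exact would need a negative amount; discard.
The minimum over all feasible corners is $2.38.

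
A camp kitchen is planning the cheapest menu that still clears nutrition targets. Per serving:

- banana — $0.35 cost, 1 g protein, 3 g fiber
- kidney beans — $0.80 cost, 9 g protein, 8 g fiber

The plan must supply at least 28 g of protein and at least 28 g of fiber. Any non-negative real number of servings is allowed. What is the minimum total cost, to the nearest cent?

$2.80

Two binding constraints pin down two serving amounts, so the optimal mix uses at most two foods. The candidates are each food alone (scaled to the tighter of protein/fiber) and each pair with both constraints tight.
banana only: max(28/1, 28/3) = 28 servings → $9.80.
kidney beans only: max(28/9, 28/8) = 3.5 servings → $2.80.
banana + kidney beans with both tight: 1.474 servings and 2.947 servings → $2.87.
Cheapest feasible corner: $2.80.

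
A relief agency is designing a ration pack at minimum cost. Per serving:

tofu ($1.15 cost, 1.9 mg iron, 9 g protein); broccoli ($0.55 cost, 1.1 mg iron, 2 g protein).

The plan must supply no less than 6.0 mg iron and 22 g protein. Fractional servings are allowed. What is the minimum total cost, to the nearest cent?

$3.40

tofu only: max(6.0/1.9, 22/9) = 3.158 servings → $3.63.
broccoli only: max(6.0/1.1, 22/2) = 11 servings → $6.05.
tofu + broccoli with both tight: 2 servings and 2 servings → $3.40.
Cheapest feasible corner: $3.40.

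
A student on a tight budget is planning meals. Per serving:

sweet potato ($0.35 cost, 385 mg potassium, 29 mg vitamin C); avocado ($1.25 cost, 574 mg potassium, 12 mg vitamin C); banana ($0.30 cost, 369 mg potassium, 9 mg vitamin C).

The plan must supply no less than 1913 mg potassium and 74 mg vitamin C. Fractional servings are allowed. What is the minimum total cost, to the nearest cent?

The cheapest plan sits at a corner of the feasible region — with two constraints it uses at most two foods.
sweet potato only: max(1913/385, 74/29) = 4.969 servings → $1.74.
avocado only: max(1913/574, 74/12) = 6.167 servings → $7.71.
banana only: max(1913/369, 74/9) = 8.222 servings → $2.47.
sweet potato + avocado with both tight: 1.623 servings and 2.244 servings → $3.37.
sweet potato + banana with both tight: 1.394 servings and 3.73 servings → $1.61.
avocado + banana with both targets exact would need a negative amount; discard.
So the least-cost plan costs $1.61.

$1.61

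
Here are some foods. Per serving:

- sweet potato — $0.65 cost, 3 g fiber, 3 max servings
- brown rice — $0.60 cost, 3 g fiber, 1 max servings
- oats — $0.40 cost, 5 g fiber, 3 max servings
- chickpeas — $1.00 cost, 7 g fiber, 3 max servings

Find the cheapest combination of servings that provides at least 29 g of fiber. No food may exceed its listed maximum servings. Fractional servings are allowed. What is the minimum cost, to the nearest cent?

$3.20

Cost per g of fiber: oats $0.0800, chickpeas $0.1429, brown rice $0.2000, sweet potato $0.2167.
Take 3 servings of oats: +15.0 g fiber for $1.20 (total $1.20, still need 14.0 g).
Take 2 servings of chickpeas: +14.0 g fiber for $2.00 (total $3.20, still need 0.0 g).
Greedy by cheapest-per-g is optimal for a single linear constraint, so the minimum cost is $3.20.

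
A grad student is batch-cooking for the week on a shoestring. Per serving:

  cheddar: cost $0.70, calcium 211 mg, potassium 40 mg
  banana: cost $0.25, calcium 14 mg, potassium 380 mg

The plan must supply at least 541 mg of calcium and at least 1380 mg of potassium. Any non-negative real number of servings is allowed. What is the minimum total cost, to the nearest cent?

With two linear requirements the optimum uses one or two foods; enumerate the corners.
cheddar only: max(541/211, 1380/40) = 34.5 servings → $24.15.
banana only: max(541/14, 1380/380) = 38.64 servings → $9.66.
cheddar + banana with both tight: 2.339 servings and 3.385 servings → $2.48.
Cheapest feasible corner: $2.48.

$2.48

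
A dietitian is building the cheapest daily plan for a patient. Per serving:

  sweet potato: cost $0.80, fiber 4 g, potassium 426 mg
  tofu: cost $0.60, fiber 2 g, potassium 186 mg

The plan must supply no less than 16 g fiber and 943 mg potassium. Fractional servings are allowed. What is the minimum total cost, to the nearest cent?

This is a tiny linear program; its minimum lies at a vertex of the feasible set. List the vertices and price them.
sweet potato only: max(16/4, 943/426) = 4 servings → $3.20.
tofu only: max(16/2, 943/186) = 8 servings → $4.80.
sweet potato + tofu: the both-tight solution has a negative serving — not a feasible corner.
Cheapest feasible corner: $3.20.

$3.20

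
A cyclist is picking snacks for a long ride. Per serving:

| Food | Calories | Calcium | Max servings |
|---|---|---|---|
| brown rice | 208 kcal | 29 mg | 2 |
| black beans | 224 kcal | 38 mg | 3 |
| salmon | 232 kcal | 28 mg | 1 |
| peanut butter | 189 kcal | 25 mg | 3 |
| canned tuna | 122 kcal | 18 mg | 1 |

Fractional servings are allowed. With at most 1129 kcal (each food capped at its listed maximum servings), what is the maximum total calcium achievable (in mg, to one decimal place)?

Calcium per kcal: black beans 0.1696, canned tuna 0.1475, brown rice 0.1394, peanut butter 0.1323, salmon 0.1207.
Take 3 servings of black beans: uses 672 kcal, +114.0 mg calcium (running total 114.0 mg).
Take 1 serving of canned tuna: uses 122 kcal, +18.0 mg calcium (running total 132.0 mg).
Take 1.611 servings of brown rice: uses 335 kcal, +46.7 mg calcium (running total 178.7 mg).
Filling greedily by calcium-per-kcal is optimal for one linear limit, giving 178.7 mg.

178.7 mg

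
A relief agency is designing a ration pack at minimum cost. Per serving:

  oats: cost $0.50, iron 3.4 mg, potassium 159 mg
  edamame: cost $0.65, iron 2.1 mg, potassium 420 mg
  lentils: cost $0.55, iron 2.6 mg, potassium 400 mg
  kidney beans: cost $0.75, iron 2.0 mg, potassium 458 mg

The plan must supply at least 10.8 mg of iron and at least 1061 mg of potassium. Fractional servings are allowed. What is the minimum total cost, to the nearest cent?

$1.92

Two binding constraints pin down two serving amounts, so the optimal mix uses at most two foods. The candidates are each food alone (scaled to the tighter of iron/potassium) and each pair with both constraints tight.
oats only: max(10.8/3.4, 1061/159) = 6.673 servings → $3.34.
edamame only: max(10.8/2.1, 1061/420) = 5.143 servings → $3.34.
lentils only: max(10.8/2.6, 1061/400) = 4.154 servings → $2.28.
kidney beans only: max(10.8/2.0, 1061/458) = 5.4 servings → $4.05.
oats + edamame with both tight: 2.109 servings and 1.728 servings → $2.18.
oats + lentils with both tight: 1.649 servings and 1.997 servings → $1.92.
oats + kidney beans with both tight: 2.279 servings and 1.525 servings → $2.28.
edamame + lentils: the both-tight solution has a negative serving — not a feasible corner.
edamame + kidney beans with both targets exact would need a negative amount; discard.
lentils + kidney beans with both targets exact would need a negative amount; discard.
Cheapest feasible corner: $1.92.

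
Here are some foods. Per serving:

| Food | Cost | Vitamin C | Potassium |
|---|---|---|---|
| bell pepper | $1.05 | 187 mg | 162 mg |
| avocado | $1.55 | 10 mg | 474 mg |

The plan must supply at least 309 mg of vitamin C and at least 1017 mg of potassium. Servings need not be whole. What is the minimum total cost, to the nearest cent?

$4.14

This is a tiny linear program; its minimum lies at a vertex of the feasible set. List the vertices and price them.
bell pepper only: max(309/187, 1017/162) = 6.278 servings → $6.59.
avocado only: max(309/10, 1017/474) = 30.9 servings → $47.90.
bell pepper + avocado with both tight: 1.566 servings and 1.61 servings → $4.14.
So the least-cost plan costs $4.14.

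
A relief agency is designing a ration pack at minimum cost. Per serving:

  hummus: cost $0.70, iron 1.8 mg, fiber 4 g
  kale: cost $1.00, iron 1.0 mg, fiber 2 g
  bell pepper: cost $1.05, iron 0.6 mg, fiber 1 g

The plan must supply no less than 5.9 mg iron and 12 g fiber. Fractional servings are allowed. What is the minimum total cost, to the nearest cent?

$2.29

hummus only: max(5.9/1.8, 12/4) = 3.278 servings → $2.29.
kale only: max(5.9/1.0, 12/2) = 6 servings → $6.00.
bell pepper only: max(5.9/0.6, 12/1) = 12 servings → $12.60.
hummus + kale with both tight: 0.5 servings and 5 servings → $5.35.
hummus + bell pepper with both tight: 2.167 servings and 3.333 servings → $5.02.
kale + bell pepper: the both-tight solution has a negative serving — not a feasible corner.
The minimum over all feasible corners is $2.29.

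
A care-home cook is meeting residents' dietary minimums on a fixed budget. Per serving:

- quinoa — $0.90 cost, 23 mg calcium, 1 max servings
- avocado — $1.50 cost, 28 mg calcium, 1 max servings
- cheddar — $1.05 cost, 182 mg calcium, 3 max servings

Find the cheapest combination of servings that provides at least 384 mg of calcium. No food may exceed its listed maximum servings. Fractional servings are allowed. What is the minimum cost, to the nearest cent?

Cost per mg of calcium: cheddar $0.0058, quinoa $0.0391, avocado $0.0536.
Take 2.11 servings of cheddar: +384.0 mg calcium for $2.22 (total $2.22, still need 0.0 mg).
Greedy by cheapest-per-mg is optimal for a single linear constraint, so the minimum cost is $2.22.

$2.22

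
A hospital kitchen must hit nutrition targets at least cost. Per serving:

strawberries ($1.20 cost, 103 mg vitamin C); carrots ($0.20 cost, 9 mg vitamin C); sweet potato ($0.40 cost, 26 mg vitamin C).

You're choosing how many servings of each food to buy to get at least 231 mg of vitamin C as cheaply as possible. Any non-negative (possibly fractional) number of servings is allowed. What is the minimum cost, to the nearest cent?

$2.69

Cost per mg of vitamin C: strawberries $0.0117, sweet potato $0.0154, carrots $0.0222.
With no serving limits, use only strawberries: 231 mg / 103 mg = 2.243 servings × $1.20 = $2.69.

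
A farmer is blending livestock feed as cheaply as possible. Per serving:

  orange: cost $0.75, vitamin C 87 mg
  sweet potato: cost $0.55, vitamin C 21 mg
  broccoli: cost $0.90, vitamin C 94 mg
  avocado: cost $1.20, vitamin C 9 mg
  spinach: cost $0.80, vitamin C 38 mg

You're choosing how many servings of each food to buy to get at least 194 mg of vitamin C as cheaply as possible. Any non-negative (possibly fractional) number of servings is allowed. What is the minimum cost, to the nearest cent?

$1.67

Cost per mg of vitamin C: orange $0.0086, broccoli $0.0096, spinach $0.0211, sweet potato $0.0262, avocado $0.1333.
With no serving limits, use only orange: 194 mg / 87 mg = 2.23 servings × $0.75 = $1.67.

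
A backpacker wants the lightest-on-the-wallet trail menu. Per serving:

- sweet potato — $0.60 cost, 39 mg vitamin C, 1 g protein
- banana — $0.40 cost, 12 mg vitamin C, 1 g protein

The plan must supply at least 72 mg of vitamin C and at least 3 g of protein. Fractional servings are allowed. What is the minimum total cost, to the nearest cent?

This is a tiny linear program; its minimum lies at a vertex of the feasible set. List the vertices and price them.
sweet potato only: max(72/39, 3/1) = 3 servings → $1.80.
banana only: max(72/12, 3/1) = 6 servings → $2.40.
sweet potato + banana with both tight: 1.333 servings and 1.667 servings → $1.47.
Cheapest feasible corner: $1.47.

$1.47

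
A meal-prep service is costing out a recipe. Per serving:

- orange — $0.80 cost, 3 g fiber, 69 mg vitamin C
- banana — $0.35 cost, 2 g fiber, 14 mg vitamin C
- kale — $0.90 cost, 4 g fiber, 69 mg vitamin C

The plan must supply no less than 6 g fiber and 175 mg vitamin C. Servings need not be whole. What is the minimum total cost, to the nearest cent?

orange only: max(6/3, 175/69) = 2.536 servings → $2.03.
banana only: max(6/2, 175/14) = 12.5 servings → $4.38.
kale only: max(6/4, 175/69) = 2.536 servings → $2.28.
orange + banana: the both-tight solution has a negative serving — not a feasible corner.
orange + kale with both targets exact would need a negative amount; discard.
banana + kale: the both-tight solution has a negative serving — not a feasible corner.
So the least-cost plan costs $2.03.

$2.03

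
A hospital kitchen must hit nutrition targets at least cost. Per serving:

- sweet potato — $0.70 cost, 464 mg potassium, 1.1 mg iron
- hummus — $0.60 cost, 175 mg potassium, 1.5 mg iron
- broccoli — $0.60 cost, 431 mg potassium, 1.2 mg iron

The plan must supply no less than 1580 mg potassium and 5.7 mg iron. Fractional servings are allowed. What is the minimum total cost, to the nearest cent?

$2.66

The cheapest plan sits at a corner of the feasible region — with two constraints it uses at most two foods.
sweet potato only: max(1580/464, 5.7/1.1) = 5.182 servings → $3.63.
hummus only: max(1580/175, 5.7/1.5) = 9.029 servings → $5.42.
broccoli only: max(1580/431, 5.7/1.2) = 4.75 servings → $2.85.
sweet potato + hummus with both tight: 2.726 servings and 1.801 servings → $2.99.
sweet potato + broccoli: intersection lies outside the first quadrant.
hummus + broccoli with both tight: 1.285 servings and 3.144 servings → $2.66.
Cheapest feasible corner: $2.66.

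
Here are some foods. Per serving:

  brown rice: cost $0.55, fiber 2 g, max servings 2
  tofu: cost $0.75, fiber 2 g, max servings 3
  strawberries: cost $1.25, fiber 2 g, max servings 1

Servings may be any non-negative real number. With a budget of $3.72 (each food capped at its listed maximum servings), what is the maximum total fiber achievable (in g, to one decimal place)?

10.6 g

Fiber per dollar: brown rice 3.636, tofu 2.667, strawberries 1.6.
Take 2 servings of brown rice: spends $1.10, +4.0 g fiber (running total 4.0 g).
Take 3 servings of tofu: spends $2.25, +6.0 g fiber (running total 10.0 g).
Take 0.296 servings of strawberries: spends $0.37, +0.6 g fiber (running total 10.6 g).
Greedy by best ratio exhausts the cost allowance optimally: 10.6 g.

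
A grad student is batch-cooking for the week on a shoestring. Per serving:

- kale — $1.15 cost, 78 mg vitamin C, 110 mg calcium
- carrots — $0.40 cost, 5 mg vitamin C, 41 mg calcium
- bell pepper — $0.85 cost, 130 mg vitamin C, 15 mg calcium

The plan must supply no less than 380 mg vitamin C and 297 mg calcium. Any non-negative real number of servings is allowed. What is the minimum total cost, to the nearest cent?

For a min-cost LP with two ≥-constraints, a basic feasible solution has at most two positive variables.
kale only: max(380/78, 297/110) = 4.872 servings → $5.60.
carrots only: max(380/5, 297/41) = 76 servings → $30.40.
bell pepper only: max(380/130, 297/15) = 19.8 servings → $16.83.
kale + carrots: intersection lies outside the first quadrant.
kale + bell pepper with both tight: 2.506 servings and 1.419 servings → $4.09.
carrots + bell pepper with both tight: 6.263 servings and 2.682 servings → $4.78.
So the least-cost plan costs $4.09.

$4.09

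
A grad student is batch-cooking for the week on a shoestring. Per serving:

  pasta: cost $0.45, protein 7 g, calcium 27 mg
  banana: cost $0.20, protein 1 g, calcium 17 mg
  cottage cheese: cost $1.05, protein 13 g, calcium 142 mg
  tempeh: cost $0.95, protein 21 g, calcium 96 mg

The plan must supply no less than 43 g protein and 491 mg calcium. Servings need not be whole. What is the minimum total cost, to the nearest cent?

$3.63

With two linear requirements the optimum uses one or two foods; enumerate the corners.
pasta only: max(43/7, 491/27) = 18.19 servings → $8.18.
banana only: max(43/1, 491/17) = 43 servings → $8.60.
cottage cheese only: max(43/13, 491/142) = 3.458 servings → $3.63.
tempeh only: max(43/21, 491/96) = 5.115 servings → $4.86.
pasta + banana with both tight: 2.609 servings and 24.74 servings → $6.12.
pasta + cottage cheese with both targets exact would need a negative amount; discard.
pasta + tempeh: the both-tight solution has a negative serving — not a feasible corner.
banana + cottage cheese with both tight: 3.506 servings and 3.038 servings → $3.89.
banana + tempeh with both tight: 23.69 servings and 0.9195 servings → $5.61.
cottage cheese + tempeh with both targets exact would need a negative amount; discard.
The minimum over all feasible corners is $3.63.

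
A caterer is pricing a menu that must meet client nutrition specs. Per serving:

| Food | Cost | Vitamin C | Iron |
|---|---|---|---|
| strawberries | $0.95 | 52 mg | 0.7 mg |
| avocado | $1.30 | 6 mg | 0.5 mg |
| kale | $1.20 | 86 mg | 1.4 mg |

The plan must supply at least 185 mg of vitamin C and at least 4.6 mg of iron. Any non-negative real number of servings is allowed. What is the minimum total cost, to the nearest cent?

$3.94

With two linear requirements the optimum uses one or two foods; enumerate the corners.
strawberries only: max(185/52, 4.6/0.7) = 6.571 servings → $6.24.
avocado only: max(185/6, 4.6/0.5) = 30.83 servings → $40.08.
kale only: max(185/86, 4.6/1.4) = 3.286 servings → $3.94.
strawberries + avocado with both tight: 2.977 servings and 5.032 servings → $9.37.
strawberries + kale: the both-tight solution has a negative serving — not a feasible corner.
avocado + kale with both tight: 3.948 servings and 1.876 servings → $7.38.
Cheapest feasible corner: $3.94.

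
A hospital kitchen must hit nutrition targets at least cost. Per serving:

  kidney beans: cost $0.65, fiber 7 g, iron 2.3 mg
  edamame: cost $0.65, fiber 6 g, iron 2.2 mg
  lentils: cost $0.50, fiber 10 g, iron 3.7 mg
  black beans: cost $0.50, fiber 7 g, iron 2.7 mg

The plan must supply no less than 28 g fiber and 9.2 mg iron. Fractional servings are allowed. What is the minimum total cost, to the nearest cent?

At the optimum either one food covers both requirements or two foods hit both targets exactly; no other combination can be cheaper.
kidney beans only: max(28/7, 9.2/2.3) = 4 servings → $2.60.
edamame only: max(28/6, 9.2/2.2) = 4.667 servings → $3.03.
lentils only: max(28/10, 9.2/3.7) = 2.8 servings → $1.40.
black beans only: max(28/7, 9.2/2.7) = 4 servings → $2.00.
kidney beans + edamame with both tight: 4 servings and 0 servings → $2.60.
kidney beans + lentils with both tight: 4 servings and 0 servings → $2.60.
kidney beans + black beans with both tight: 4 servings and 0 servings → $2.60.
edamame + lentils: intersection lies outside the first quadrant.
edamame + black beans: the both-tight solution has a negative serving — not a feasible corner.
lentils + black beans with both targets exact would need a negative amount; discard.
So the least-cost plan costs $1.40.

$1.40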